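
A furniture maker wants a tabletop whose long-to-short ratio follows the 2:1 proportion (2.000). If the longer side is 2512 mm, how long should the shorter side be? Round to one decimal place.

1256.0 mm

2:1 = 2.00000.
Shorter side = 2512 ÷ 2.00000 ≈ 1256.000 → 1256.0 mm.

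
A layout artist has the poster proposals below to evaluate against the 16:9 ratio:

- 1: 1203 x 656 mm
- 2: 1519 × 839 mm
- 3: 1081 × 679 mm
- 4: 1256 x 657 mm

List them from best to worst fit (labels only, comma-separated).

2, 1, 4, 3

Ratios: 1 = 1203 / 656 ≈ 1.834; 2 = 1519 / 839 ≈ 1.810; 3 = 1081 / 679 ≈ 1.592; 4 = 1256 / 657 ≈ 1.912.
|Δ from 1.778|: 1 0.056; 2 0.032; 3 0.186; 4 0.134.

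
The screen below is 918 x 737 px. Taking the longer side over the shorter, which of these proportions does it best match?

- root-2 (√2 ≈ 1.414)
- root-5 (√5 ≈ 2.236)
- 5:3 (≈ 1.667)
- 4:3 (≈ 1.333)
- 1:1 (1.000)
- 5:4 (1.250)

5:4

Ratio = 918 / 737 ≈ 1.246.
Distances: root-2 1.414 (Δ 0.168); root-5 2.236 (Δ 0.990); 5:3 1.667 (Δ 0.421); 4:3 1.333 (Δ 0.087); 1:1 1.000 (Δ 0.246); 5:4 1.250 (Δ 0.004).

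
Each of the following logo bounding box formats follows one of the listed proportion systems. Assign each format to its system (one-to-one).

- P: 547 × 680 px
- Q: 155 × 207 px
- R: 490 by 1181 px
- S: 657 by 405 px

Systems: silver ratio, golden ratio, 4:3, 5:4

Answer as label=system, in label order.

P = 680/547 ≈ 1.243 → 5:4 (1.250)
Q = 207/155 ≈ 1.335 → 4:3 (1.333)
R = 1181/490 ≈ 2.410 → silver ratio (2.414)
S = 657/405 ≈ 1.622 → golden ratio (1.618)

P=5:4, Q=4:3, R=silver ratio, S=golden ratio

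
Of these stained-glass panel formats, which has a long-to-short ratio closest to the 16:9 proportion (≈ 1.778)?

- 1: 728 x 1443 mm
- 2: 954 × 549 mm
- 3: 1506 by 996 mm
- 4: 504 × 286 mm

Target 16:9 ≈ 1.778.
1: 1.982 (Δ0.204)  2: 1.738 (Δ0.040)  3: 1.512 (Δ0.266)  4: 1.762 (Δ0.016)

4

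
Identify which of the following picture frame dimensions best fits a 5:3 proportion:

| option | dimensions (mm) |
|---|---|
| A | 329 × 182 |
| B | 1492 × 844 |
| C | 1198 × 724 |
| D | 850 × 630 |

Ratios (long/short): A ≈ 1.808; B ≈ 1.768; C ≈ 1.655; D ≈ 1.349.
5:3 ≈ 1.667; option C is nearest (Δ 0.012).

C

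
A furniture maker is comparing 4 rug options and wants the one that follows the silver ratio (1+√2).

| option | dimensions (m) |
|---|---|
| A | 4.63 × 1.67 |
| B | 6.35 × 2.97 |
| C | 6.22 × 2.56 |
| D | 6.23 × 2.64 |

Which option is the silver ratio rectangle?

Ratios (long/short): A ≈ 2.772; B ≈ 2.138; C ≈ 2.430; D ≈ 2.360.
silver ratio ≈ 2.414; option C is nearest (Δ 0.016).

C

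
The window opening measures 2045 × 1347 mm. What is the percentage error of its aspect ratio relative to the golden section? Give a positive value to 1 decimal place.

6.2%

Ratio = 2045 / 1347 ≈ 1.5182.
Ideal golden ratio ≈ 1.6180. |1.5182 − 1.6180| / 1.6180 ≈ 6.17% → 6.2%.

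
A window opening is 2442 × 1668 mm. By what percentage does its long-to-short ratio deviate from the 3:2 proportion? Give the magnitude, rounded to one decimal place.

Ratio = 2442 / 1668 ≈ 1.4640.
Ideal 3:2 = 1.5000. |1.4640 − 1.5000| / 1.5000 ≈ 2.40% → 2.4%.

2.4%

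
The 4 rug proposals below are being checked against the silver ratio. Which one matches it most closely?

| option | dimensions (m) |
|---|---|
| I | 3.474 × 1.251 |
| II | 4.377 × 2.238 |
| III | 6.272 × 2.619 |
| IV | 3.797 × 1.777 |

Ratios (long/short): I ≈ 2.777; II ≈ 1.956; III ≈ 2.395; IV ≈ 2.137.
silver ratio ≈ 2.414; option III is nearest (Δ 0.019).

III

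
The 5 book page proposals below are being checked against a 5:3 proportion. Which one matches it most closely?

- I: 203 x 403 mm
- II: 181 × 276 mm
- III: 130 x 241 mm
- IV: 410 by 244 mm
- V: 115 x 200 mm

IV

Target 5:3 ≈ 1.667.
I: 1.985 (Δ0.318)  II: 1.525 (Δ0.142)  III: 1.854 (Δ0.187)  IV: 1.680 (Δ0.013)  V: 1.739 (Δ0.072)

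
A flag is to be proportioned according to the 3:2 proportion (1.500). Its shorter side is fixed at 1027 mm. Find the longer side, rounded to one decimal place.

3:2 = 1.50000.
Longer side = 1027 × 1.50000 ≈ 1540.500 → 1540.5 mm.

1540.5 mm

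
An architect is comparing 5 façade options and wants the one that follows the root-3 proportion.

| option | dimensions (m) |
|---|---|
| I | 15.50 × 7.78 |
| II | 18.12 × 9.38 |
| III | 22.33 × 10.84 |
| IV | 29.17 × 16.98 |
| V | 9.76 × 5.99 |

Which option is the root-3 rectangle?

Ratios (long/short): I ≈ 1.992; II ≈ 1.932; III ≈ 2.060; IV ≈ 1.718; V ≈ 1.629.
root-3 ≈ 1.732; option IV is nearest (Δ 0.014).

IV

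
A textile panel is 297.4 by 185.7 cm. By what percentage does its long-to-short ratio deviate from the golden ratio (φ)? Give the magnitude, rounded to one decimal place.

Ratio = 297.4 / 185.7 ≈ 1.6015.
Ideal golden ratio ≈ 1.6180. |1.6015 − 1.6180| / 1.6180 ≈ 1.02% → 1.0%.

1.0%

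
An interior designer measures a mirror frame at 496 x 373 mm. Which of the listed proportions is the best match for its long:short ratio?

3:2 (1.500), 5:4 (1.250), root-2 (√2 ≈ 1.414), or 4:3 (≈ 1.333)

Ratio = 496 / 373 ≈ 1.330.
Distances: 3:2 1.500 (Δ 0.170); 5:4 1.250 (Δ 0.080); root-2 1.414 (Δ 0.084); 4:3 1.333 (Δ 0.003).

4:3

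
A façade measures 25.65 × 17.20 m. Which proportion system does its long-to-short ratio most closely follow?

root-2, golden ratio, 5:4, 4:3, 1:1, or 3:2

25.65/17.20 ≈ 1.491. Nearest candidates are 3:2 (1.500, off by 0.009) and root-2 (1.414, off by 0.077).

3:2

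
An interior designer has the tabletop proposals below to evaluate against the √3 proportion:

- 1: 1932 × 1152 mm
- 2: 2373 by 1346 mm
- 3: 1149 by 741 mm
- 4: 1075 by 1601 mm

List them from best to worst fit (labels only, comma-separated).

2, 1, 3, 4

Ratios: 1 = 1932 / 1152 ≈ 1.677; 2 = 2373 / 1346 ≈ 1.763; 3 = 1149 / 741 ≈ 1.551; 4 = 1601 / 1075 ≈ 1.489.
|Δ from 1.732|: 1 0.055; 2 0.031; 3 0.181; 4 0.243.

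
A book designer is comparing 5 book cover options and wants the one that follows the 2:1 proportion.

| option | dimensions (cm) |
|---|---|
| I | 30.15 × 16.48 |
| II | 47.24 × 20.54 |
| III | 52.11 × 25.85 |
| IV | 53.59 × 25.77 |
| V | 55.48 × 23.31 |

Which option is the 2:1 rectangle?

III

Ratios (long/short): I ≈ 1.829; II ≈ 2.300; III ≈ 2.016; IV ≈ 2.080; V ≈ 2.380.
2:1 ≈ 2.000; option III is nearest (Δ 0.016).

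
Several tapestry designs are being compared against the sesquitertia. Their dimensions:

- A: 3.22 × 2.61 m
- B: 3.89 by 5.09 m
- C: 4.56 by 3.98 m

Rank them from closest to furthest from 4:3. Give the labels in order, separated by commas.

A: 3.22/2.61 ≈ 1.234 → |1.234 − 1.333| = 0.099
B: 5.09/3.89 ≈ 1.308 → |1.308 − 1.333| = 0.025
C: 4.56/3.98 ≈ 1.146 → |1.146 − 1.333| = 0.187

B, A, C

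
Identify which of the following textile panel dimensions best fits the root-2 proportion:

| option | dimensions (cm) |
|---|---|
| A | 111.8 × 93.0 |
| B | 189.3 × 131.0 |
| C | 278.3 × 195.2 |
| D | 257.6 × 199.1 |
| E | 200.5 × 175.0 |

Target root-2 ≈ 1.414.
A: 1.202 (Δ0.212)  B: 1.445 (Δ0.031)  C: 1.426 (Δ0.012)  D: 1.294 (Δ0.120)  E: 1.146 (Δ0.268)

C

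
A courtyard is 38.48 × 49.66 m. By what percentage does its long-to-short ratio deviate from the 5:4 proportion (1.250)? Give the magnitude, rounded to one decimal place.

3.2%

Ratio = 49.66 / 38.48 ≈ 1.2905.
Ideal 5:4 = 1.2500. |1.2905 − 1.2500| / 1.2500 ≈ 3.24% → 3.2%.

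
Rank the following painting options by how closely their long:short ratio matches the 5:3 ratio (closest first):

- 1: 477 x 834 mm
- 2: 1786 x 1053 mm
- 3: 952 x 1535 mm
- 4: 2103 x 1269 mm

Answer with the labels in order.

4, 2, 3, 1

Ratios: 1 = 834 / 477 ≈ 1.748; 2 = 1786 / 1053 ≈ 1.696; 3 = 1535 / 952 ≈ 1.612; 4 = 2103 / 1269 ≈ 1.657.
|Δ from 1.667|: 1 0.081; 2 0.029; 3 0.055; 4 0.010.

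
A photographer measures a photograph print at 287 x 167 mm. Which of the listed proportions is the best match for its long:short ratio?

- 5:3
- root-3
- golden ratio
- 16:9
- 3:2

root-3

Ratio = 287 / 167 ≈ 1.719.
Distances: 5:3 1.667 (Δ 0.052); root-3 1.732 (Δ 0.013); golden ratio 1.618 (Δ 0.101); 16:9 1.778 (Δ 0.059); 3:2 1.500 (Δ 0.219).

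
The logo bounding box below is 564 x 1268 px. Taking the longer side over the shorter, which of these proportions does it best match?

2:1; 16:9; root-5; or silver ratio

root-5

Ratio = 1268 / 564 ≈ 2.248.
Distances: 2:1 2.000 (Δ 0.248); 16:9 1.778 (Δ 0.470); root-5 2.236 (Δ 0.012); silver ratio 2.414 (Δ 0.166).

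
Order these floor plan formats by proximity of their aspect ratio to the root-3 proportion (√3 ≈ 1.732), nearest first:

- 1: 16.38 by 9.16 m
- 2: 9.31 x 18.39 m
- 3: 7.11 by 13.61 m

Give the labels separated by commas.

Ratios: 1 = 16.38 / 9.16 ≈ 1.788; 2 = 18.39 / 9.31 ≈ 1.975; 3 = 13.61 / 7.11 ≈ 1.914.
|Δ from 1.732|: 1 0.056; 2 0.243; 3 0.182.

1, 3, 2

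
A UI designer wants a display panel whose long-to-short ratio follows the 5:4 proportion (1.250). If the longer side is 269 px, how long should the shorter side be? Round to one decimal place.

215.2 px

5:4 = 1.25000.
Shorter side = 269 ÷ 1.25000 ≈ 215.200 → 215.2 px.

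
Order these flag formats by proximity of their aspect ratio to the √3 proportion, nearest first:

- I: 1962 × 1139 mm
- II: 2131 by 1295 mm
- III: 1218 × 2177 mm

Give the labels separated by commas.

Ratios: I = 1962 / 1139 ≈ 1.723; II = 2131 / 1295 ≈ 1.646; III = 2177 / 1218 ≈ 1.787.
|Δ from 1.732|: I 0.009; II 0.086; III 0.055.

I, III, II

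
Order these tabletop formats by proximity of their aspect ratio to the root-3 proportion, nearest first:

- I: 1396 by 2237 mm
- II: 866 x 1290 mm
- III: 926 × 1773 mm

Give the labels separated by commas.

I, III, II

I: 2237/1396 ≈ 1.602 → |1.602 − 1.732| = 0.130
II: 1290/866 ≈ 1.490 → |1.490 − 1.732| = 0.242
III: 1773/926 ≈ 1.915 → |1.915 − 1.732| = 0.183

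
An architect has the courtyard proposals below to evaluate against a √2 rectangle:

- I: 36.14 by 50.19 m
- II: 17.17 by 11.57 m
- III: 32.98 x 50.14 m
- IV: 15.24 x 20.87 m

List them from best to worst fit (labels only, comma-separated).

Ratios: I = 50.19 / 36.14 ≈ 1.389; II = 17.17 / 11.57 ≈ 1.484; III = 50.14 / 32.98 ≈ 1.520; IV = 20.87 / 15.24 ≈ 1.369.
|Δ from 1.414|: I 0.025; II 0.070; III 0.106; IV 0.045.

I, IV, II, III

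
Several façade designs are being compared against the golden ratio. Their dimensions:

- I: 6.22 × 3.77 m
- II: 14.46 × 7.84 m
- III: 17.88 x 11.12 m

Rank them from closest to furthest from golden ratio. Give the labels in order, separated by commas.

I: 6.22/3.77 ≈ 1.650 → |1.650 − 1.618| = 0.032
II: 14.46/7.84 ≈ 1.844 → |1.844 − 1.618| = 0.226
III: 17.88/11.12 ≈ 1.608 → |1.608 − 1.618| = 0.010

III, I, II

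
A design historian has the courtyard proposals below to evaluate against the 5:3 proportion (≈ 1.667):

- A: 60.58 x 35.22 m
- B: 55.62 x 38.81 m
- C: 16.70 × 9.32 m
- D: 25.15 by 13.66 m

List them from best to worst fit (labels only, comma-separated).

Ratios: A = 60.58 / 35.22 ≈ 1.720; B = 55.62 / 38.81 ≈ 1.433; C = 16.70 / 9.32 ≈ 1.792; D = 25.15 / 13.66 ≈ 1.841.
|Δ from 1.667|: A 0.053; B 0.234; C 0.125; D 0.174.

A, C, D, B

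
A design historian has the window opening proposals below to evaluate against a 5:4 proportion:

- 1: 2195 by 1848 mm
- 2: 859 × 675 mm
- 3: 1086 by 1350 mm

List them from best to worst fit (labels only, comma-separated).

3, 2, 1

Ratios: 1 = 2195 / 1848 ≈ 1.188; 2 = 859 / 675 ≈ 1.273; 3 = 1350 / 1086 ≈ 1.243.
|Δ from 1.250|: 1 0.062; 2 0.023; 3 0.007.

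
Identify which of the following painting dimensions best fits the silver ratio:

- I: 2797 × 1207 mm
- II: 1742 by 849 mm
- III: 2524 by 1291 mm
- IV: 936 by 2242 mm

IV

Ratios (long/short): I ≈ 2.317; II ≈ 2.052; III ≈ 1.955; IV ≈ 2.395.
silver ratio ≈ 2.414; option IV is nearest (Δ 0.019).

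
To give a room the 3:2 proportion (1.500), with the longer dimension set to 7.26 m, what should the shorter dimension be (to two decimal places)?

3:2 = 1.50000.
Shorter side = 7.26 ÷ 1.50000 ≈ 4.8400 → 4.84 m.

4.84 m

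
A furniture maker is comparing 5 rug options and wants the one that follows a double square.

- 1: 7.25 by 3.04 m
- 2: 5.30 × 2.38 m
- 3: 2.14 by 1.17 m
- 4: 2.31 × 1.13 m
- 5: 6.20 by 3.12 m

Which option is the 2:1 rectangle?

5

Target 2:1 ≈ 2.000.
1: 2.385 (Δ0.385)  2: 2.227 (Δ0.227)  3: 1.829 (Δ0.171)  4: 2.044 (Δ0.044)  5: 1.987 (Δ0.013)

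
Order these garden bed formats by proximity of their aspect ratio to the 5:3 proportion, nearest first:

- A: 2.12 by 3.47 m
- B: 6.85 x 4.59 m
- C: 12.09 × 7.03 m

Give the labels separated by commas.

A, C, B

A: 3.47/2.12 ≈ 1.637 → |1.637 − 1.667| = 0.030
B: 6.85/4.59 ≈ 1.492 → |1.492 − 1.667| = 0.175
C: 12.09/7.03 ≈ 1.720 → |1.720 − 1.667| = 0.053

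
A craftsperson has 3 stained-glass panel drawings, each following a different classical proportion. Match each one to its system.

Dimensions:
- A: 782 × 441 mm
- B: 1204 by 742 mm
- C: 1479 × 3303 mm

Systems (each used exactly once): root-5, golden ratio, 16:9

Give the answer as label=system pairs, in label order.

A = 782/441 ≈ 1.773 → 16:9 (1.778)
B = 1204/742 ≈ 1.623 → golden ratio (1.618)
C = 3303/1479 ≈ 2.233 → root-5 (2.236)

A=16:9, B=golden ratio, C=root-5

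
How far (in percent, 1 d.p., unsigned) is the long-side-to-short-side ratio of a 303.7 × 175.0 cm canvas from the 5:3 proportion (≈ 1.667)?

Ratio = 303.7 / 175.0 ≈ 1.7354.
Ideal 5:3 ≈ 1.6667. |1.7354 − 1.6667| / 1.6667 ≈ 4.12% → 4.1%.

4.1%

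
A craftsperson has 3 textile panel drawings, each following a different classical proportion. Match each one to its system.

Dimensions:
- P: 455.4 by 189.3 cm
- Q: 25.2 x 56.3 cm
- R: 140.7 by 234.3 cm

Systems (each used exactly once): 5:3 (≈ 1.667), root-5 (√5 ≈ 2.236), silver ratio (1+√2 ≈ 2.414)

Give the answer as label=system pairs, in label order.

P=silver ratio, Q=root-5, R=5:3

Ratios: P ≈ 2.406; Q ≈ 2.234; R ≈ 1.665.
Targets: 5:3 ≈ 1.667; root-5 ≈ 2.236; silver ratio ≈ 2.414.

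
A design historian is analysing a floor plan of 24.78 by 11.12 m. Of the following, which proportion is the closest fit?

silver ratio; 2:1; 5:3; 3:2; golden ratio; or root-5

root-5

Ratio = 24.78 / 11.12 ≈ 2.228.
Distances: silver ratio 2.414 (Δ 0.186); 2:1 2.000 (Δ 0.228); 5:3 1.667 (Δ 0.561); 3:2 1.500 (Δ 0.728); golden ratio 1.618 (Δ 0.610); root-5 2.236 (Δ 0.008).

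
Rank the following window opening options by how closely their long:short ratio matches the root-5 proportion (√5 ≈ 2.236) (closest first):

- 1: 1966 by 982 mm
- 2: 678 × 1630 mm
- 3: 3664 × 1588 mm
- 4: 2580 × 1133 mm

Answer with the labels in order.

4, 3, 2, 1

Ratios: 1 = 1966 / 982 ≈ 2.002; 2 = 1630 / 678 ≈ 2.404; 3 = 3664 / 1588 ≈ 2.307; 4 = 2580 / 1133 ≈ 2.277.
|Δ from 2.236|: 1 0.234; 2 0.168; 3 0.071; 4 0.041.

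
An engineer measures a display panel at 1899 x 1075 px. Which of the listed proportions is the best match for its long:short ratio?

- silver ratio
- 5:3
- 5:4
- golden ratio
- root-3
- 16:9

Ratio = 1899 / 1075 ≈ 1.767.
Distances: silver ratio 2.414 (Δ 0.647); 5:3 1.667 (Δ 0.100); 5:4 1.250 (Δ 0.517); golden ratio 1.618 (Δ 0.149); root-3 1.732 (Δ 0.035); 16:9 1.778 (Δ 0.011).

16:9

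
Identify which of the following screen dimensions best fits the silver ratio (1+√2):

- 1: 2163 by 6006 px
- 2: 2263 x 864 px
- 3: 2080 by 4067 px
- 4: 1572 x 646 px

Target silver ratio ≈ 2.414.
1: 2.777 (Δ0.363)  2: 2.619 (Δ0.205)  3: 1.955 (Δ0.459)  4: 2.433 (Δ0.019)

4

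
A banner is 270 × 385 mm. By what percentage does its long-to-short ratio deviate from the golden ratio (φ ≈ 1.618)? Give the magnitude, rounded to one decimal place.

Ratio = 385 / 270 ≈ 1.4259.
Ideal golden ratio ≈ 1.6180. |1.4259 − 1.6180| / 1.6180 ≈ 11.87% → 11.9%.

11.9%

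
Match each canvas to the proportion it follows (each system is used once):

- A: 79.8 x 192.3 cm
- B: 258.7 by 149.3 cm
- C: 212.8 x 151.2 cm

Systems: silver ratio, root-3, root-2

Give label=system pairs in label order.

A=silver ratio, B=root-3, C=root-2

A = 192.3/79.8 ≈ 2.410 → silver ratio (2.414)
B = 258.7/149.3 ≈ 1.733 → root-3 (1.732)
C = 212.8/151.2 ≈ 1.407 → root-2 (1.414)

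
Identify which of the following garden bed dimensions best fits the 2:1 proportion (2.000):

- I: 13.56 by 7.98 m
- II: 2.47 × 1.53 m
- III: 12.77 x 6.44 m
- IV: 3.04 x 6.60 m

Ratios (long/short): I ≈ 1.699; II ≈ 1.614; III ≈ 1.983; IV ≈ 2.171.
2:1 ≈ 2.000; option III is nearest (Δ 0.017).

III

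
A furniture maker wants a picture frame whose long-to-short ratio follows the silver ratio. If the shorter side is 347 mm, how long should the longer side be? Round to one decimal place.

837.7 mm

silver ratio ≈ 2.41421.
Longer side = 347 × 2.41421 ≈ 837.731 → 837.7 mm.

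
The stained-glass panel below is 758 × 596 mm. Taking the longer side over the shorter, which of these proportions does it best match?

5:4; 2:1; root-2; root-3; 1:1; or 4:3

5:4

758/596 ≈ 1.272. Nearest candidates are 5:4 (1.250, off by 0.022) and 4:3 (1.333, off by 0.061).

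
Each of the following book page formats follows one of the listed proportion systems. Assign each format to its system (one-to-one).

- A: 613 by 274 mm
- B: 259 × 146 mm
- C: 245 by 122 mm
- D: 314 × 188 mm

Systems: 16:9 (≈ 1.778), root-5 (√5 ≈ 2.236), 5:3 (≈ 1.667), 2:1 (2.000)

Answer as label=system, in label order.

A = 613/274 ≈ 2.237 → root-5 (2.236)
B = 259/146 ≈ 1.774 → 16:9 (1.778)
C = 245/122 ≈ 2.008 → 2:1 (2.000)
D = 314/188 ≈ 1.670 → 5:3 (1.667)

A=root-5, B=16:9, C=2:1, D=5:3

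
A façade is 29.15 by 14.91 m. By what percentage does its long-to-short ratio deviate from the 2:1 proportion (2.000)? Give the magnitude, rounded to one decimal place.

2.2%

Ratio = 29.15 / 14.91 ≈ 1.9551.
Ideal 2:1 = 2.0000. |1.9551 − 2.0000| / 2.0000 ≈ 2.24% → 2.2%.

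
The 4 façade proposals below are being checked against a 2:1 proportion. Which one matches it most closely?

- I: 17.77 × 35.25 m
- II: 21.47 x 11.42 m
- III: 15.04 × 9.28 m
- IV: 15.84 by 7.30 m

I

Target 2:1 ≈ 2.000.
I: 1.984 (Δ0.016)  II: 1.880 (Δ0.120)  III: 1.621 (Δ0.379)  IV: 2.170 (Δ0.170)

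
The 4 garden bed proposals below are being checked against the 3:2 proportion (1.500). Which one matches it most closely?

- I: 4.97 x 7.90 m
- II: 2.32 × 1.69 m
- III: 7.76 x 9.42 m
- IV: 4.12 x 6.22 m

IV

Ratios (long/short): I ≈ 1.590; II ≈ 1.373; III ≈ 1.214; IV ≈ 1.510.
3:2 ≈ 1.500; option IV is nearest (Δ 0.010).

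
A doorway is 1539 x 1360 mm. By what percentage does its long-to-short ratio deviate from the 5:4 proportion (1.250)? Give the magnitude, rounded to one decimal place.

9.5%

Ratio = 1539 / 1360 ≈ 1.1316.
Ideal 5:4 = 1.2500. |1.1316 − 1.2500| / 1.2500 ≈ 9.47% → 9.5%.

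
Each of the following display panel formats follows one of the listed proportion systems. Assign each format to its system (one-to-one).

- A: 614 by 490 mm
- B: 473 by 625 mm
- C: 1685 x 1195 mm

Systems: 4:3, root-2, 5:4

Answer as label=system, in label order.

Ratios: A ≈ 1.253; B ≈ 1.321; C ≈ 1.410.
Targets: 4:3 ≈ 1.333; root-2 ≈ 1.414; 5:4 ≈ 1.250.

A=5:4, B=4:3, C=root-2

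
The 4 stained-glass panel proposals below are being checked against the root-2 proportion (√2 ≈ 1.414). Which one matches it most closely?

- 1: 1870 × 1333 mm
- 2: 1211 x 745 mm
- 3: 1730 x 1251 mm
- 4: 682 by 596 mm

1

Ratios (long/short): 1 ≈ 1.403; 2 ≈ 1.626; 3 ≈ 1.383; 4 ≈ 1.144.
root-2 ≈ 1.414; option 1 is nearest (Δ 0.011).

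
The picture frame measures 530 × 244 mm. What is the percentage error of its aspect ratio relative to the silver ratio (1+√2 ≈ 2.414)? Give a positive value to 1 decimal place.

Ratio = 530 / 244 ≈ 2.1721.
Ideal silver ratio ≈ 2.4142. |2.1721 − 2.4142| / 2.4142 ≈ 10.03% → 10.0%.

10.0%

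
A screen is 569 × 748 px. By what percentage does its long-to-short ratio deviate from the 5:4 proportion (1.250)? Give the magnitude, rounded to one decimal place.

5.2%

Ratio = 748 / 569 ≈ 1.3146.
Ideal 5:4 = 1.2500. |1.3146 − 1.2500| / 1.2500 ≈ 5.17% → 5.2%.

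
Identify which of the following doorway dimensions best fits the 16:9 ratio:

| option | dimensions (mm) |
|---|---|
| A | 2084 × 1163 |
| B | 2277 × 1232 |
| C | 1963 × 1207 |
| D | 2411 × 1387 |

Target 16:9 ≈ 1.778.
A: 1.792 (Δ0.014)  B: 1.848 (Δ0.070)  C: 1.626 (Δ0.152)  D: 1.738 (Δ0.040)

A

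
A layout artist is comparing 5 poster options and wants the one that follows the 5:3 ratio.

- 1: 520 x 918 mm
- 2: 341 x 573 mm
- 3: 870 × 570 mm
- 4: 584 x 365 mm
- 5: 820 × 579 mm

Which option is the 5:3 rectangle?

2

Ratios (long/short): 1 ≈ 1.765; 2 ≈ 1.680; 3 ≈ 1.526; 4 ≈ 1.600; 5 ≈ 1.416.
5:3 ≈ 1.667; option 2 is nearest (Δ 0.013).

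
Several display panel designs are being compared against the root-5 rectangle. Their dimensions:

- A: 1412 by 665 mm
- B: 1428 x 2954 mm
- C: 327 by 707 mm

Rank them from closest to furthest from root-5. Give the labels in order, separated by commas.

A: 1412/665 ≈ 2.123 → |2.123 − 2.236| = 0.113
B: 2954/1428 ≈ 2.069 → |2.069 − 2.236| = 0.167
C: 707/327 ≈ 2.162 → |2.162 − 2.236| = 0.074

C, A, B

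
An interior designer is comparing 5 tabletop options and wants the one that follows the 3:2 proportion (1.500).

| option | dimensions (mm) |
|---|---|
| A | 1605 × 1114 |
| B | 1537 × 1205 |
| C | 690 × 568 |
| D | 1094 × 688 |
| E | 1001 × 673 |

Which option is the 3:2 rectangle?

E

Ratios (long/short): A ≈ 1.441; B ≈ 1.276; C ≈ 1.215; D ≈ 1.590; E ≈ 1.487.
3:2 ≈ 1.500; option E is nearest (Δ 0.013).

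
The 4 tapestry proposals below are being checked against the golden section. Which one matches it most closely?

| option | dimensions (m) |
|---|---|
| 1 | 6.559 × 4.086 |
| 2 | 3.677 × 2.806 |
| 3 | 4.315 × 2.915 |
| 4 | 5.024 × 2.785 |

Ratios (long/short): 1 ≈ 1.605; 2 ≈ 1.310; 3 ≈ 1.480; 4 ≈ 1.804.
golden ratio ≈ 1.618; option 1 is nearest (Δ 0.013).

1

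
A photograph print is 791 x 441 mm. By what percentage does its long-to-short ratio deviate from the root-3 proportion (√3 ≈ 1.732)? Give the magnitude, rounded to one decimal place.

3.6%

Ratio = 791 / 441 ≈ 1.7937.
Ideal root-3 ≈ 1.7321. |1.7937 − 1.7321| / 1.7321 ≈ 3.56% → 3.6%.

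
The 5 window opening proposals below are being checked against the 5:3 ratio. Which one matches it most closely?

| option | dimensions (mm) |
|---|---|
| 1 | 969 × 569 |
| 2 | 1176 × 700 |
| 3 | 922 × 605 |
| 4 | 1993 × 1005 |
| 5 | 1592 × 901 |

Target 5:3 ≈ 1.667.
1: 1.703 (Δ0.036)  2: 1.680 (Δ0.013)  3: 1.524 (Δ0.143)  4: 1.983 (Δ0.316)  5: 1.767 (Δ0.100)

2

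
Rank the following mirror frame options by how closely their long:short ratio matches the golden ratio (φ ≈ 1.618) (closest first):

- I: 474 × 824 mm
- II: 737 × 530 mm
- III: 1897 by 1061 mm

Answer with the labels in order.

I, III, II

Ratios: I = 824 / 474 ≈ 1.738; II = 737 / 530 ≈ 1.391; III = 1897 / 1061 ≈ 1.788.
|Δ from 1.618|: I 0.120; II 0.227; III 0.170.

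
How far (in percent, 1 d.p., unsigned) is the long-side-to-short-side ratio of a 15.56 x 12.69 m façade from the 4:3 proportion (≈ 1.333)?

8.0%

Ratio = 15.56 / 12.69 ≈ 1.2262.
Ideal 4:3 ≈ 1.3333. |1.2262 − 1.3333| / 1.3333 ≈ 8.03% → 8.0%.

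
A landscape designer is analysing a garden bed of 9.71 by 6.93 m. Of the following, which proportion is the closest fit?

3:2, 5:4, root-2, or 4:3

root-2

Ratio = 9.71 / 6.93 ≈ 1.401.
Distances: 3:2 1.500 (Δ 0.099); 5:4 1.250 (Δ 0.151); root-2 1.414 (Δ 0.013); 4:3 1.333 (Δ 0.068).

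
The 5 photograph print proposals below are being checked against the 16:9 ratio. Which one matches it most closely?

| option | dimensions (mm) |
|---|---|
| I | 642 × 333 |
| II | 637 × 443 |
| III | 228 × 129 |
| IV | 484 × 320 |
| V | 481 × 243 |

III

Target 16:9 ≈ 1.778.
I: 1.928 (Δ0.150)  II: 1.438 (Δ0.340)  III: 1.767 (Δ0.011)  IV: 1.512 (Δ0.266)  V: 1.979 (Δ0.201)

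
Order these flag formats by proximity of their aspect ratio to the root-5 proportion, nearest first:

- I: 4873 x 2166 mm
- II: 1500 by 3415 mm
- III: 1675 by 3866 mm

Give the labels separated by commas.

I: 4873/2166 ≈ 2.250 → |2.250 − 2.236| = 0.014
II: 3415/1500 ≈ 2.277 → |2.277 − 2.236| = 0.041
III: 3866/1675 ≈ 2.308 → |2.308 − 2.236| = 0.072

I, II, III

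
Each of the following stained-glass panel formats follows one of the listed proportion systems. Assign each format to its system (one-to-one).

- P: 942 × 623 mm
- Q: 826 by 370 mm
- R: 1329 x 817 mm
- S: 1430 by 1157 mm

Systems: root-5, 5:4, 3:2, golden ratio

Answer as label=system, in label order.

P = 942/623 ≈ 1.512 → 3:2 (1.500)
Q = 826/370 ≈ 2.232 → root-5 (2.236)
R = 1329/817 ≈ 1.627 → golden ratio (1.618)
S = 1430/1157 ≈ 1.236 → 5:4 (1.250)

P=3:2, Q=root-5, R=golden ratio, S=5:4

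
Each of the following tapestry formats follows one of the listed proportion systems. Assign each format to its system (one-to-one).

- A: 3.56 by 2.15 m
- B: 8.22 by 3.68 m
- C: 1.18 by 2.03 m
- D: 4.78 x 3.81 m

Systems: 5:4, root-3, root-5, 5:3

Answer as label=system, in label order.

A = 3.56/2.15 ≈ 1.656 → 5:3 (1.667)
B = 8.22/3.68 ≈ 2.234 → root-5 (2.236)
C = 2.03/1.18 ≈ 1.720 → root-3 (1.732)
D = 4.78/3.81 ≈ 1.255 → 5:4 (1.250)

A=5:3, B=root-5, C=root-3, D=5:4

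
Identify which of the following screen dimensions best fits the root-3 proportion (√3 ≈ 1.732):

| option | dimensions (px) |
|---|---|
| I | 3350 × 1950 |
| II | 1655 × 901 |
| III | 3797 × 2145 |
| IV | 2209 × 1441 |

I

Ratios (long/short): I ≈ 1.718; II ≈ 1.837; III ≈ 1.770; IV ≈ 1.533.
root-3 ≈ 1.732; option I is nearest (Δ 0.014).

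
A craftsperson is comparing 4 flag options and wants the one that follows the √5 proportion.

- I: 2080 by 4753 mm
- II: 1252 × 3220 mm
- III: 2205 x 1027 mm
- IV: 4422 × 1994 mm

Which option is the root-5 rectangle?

Target root-5 ≈ 2.236.
I: 2.285 (Δ0.049)  II: 2.572 (Δ0.336)  III: 2.147 (Δ0.089)  IV: 2.218 (Δ0.018)

IV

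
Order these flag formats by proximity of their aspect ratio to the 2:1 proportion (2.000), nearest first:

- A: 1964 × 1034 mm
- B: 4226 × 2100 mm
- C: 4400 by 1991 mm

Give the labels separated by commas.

B, A, C

Ratios: A = 1964 / 1034 ≈ 1.899; B = 4226 / 2100 ≈ 2.012; C = 4400 / 1991 ≈ 2.210.
|Δ from 2.000|: A 0.101; B 0.012; C 0.210.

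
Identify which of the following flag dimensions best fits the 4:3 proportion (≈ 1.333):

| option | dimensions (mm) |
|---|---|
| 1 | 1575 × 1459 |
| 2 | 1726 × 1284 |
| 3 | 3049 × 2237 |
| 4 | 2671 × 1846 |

2

Ratios (long/short): 1 ≈ 1.080; 2 ≈ 1.344; 3 ≈ 1.363; 4 ≈ 1.447.
4:3 ≈ 1.333; option 2 is nearest (Δ 0.011).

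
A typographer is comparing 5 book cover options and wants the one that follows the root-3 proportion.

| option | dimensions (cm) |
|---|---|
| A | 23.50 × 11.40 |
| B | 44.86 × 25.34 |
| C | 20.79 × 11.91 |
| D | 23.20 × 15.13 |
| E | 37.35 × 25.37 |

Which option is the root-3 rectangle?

C

Target root-3 ≈ 1.732.
A: 2.061 (Δ0.329)  B: 1.770 (Δ0.038)  C: 1.746 (Δ0.014)  D: 1.533 (Δ0.199)  E: 1.472 (Δ0.260)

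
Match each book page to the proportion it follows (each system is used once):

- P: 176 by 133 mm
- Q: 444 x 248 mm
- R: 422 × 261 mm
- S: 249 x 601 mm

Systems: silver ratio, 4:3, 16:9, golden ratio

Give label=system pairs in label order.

P=4:3, Q=16:9, R=golden ratio, S=silver ratio

Ratios: P ≈ 1.323; Q ≈ 1.790; R ≈ 1.617; S ≈ 2.414.
Targets: silver ratio ≈ 2.414; 4:3 ≈ 1.333; 16:9 ≈ 1.778; golden ratio ≈ 1.618.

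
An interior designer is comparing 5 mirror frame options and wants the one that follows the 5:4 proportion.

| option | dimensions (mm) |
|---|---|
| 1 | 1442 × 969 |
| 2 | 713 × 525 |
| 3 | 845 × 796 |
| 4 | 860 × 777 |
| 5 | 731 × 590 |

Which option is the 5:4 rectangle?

5

Target 5:4 ≈ 1.250.
1: 1.488 (Δ0.238)  2: 1.358 (Δ0.108)  3: 1.062 (Δ0.188)  4: 1.107 (Δ0.143)  5: 1.239 (Δ0.011)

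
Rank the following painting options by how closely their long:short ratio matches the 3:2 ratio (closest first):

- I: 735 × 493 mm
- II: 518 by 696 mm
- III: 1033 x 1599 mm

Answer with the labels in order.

I, III, II

Ratios: I = 735 / 493 ≈ 1.491; II = 696 / 518 ≈ 1.344; III = 1599 / 1033 ≈ 1.548.
|Δ from 1.500|: I 0.009; II 0.156; III 0.048.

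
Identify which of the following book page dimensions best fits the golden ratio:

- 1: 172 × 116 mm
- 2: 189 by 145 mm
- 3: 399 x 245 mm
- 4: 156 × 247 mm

3

Ratios (long/short): 1 ≈ 1.483; 2 ≈ 1.303; 3 ≈ 1.629; 4 ≈ 1.583.
golden ratio ≈ 1.618; option 3 is nearest (Δ 0.011).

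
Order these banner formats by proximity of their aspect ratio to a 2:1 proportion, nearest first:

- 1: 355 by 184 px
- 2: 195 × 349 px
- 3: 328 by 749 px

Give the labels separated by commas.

1, 2, 3

Ratios: 1 = 355 / 184 ≈ 1.929; 2 = 349 / 195 ≈ 1.790; 3 = 749 / 328 ≈ 2.284.
|Δ from 2.000|: 1 0.071; 2 0.210; 3 0.284.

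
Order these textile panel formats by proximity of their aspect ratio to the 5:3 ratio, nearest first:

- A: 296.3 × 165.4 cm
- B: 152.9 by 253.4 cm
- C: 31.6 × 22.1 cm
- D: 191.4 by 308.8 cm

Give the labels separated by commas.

A: 296.3/165.4 ≈ 1.791 → |1.791 − 1.667| = 0.124
B: 253.4/152.9 ≈ 1.657 → |1.657 − 1.667| = 0.010
C: 31.6/22.1 ≈ 1.430 → |1.430 − 1.667| = 0.237
D: 308.8/191.4 ≈ 1.613 → |1.613 − 1.667| = 0.054

B, D, A, C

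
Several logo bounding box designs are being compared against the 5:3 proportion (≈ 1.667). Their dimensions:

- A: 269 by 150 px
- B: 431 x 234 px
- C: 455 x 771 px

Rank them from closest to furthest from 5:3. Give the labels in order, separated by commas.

A: 269/150 ≈ 1.793 → |1.793 − 1.667| = 0.126
B: 431/234 ≈ 1.842 → |1.842 − 1.667| = 0.175
C: 771/455 ≈ 1.695 → |1.695 − 1.667| = 0.028

C, A, B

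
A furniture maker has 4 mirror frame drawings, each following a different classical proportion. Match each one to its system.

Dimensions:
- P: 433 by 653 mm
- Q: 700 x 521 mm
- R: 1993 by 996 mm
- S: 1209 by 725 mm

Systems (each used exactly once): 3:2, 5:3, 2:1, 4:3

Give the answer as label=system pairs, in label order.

P = 653/433 ≈ 1.508 → 3:2 (1.500)
Q = 700/521 ≈ 1.344 → 4:3 (1.333)
R = 1993/996 ≈ 2.001 → 2:1 (2.000)
S = 1209/725 ≈ 1.668 → 5:3 (1.667)

P=3:2, Q=4:3, R=2:1, S=5:3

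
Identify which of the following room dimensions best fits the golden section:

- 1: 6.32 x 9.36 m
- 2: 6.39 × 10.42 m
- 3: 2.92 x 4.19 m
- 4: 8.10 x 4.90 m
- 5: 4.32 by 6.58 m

Target golden ratio ≈ 1.618.
1: 1.481 (Δ0.137)  2: 1.631 (Δ0.013)  3: 1.435 (Δ0.183)  4: 1.653 (Δ0.035)  5: 1.523 (Δ0.095)

2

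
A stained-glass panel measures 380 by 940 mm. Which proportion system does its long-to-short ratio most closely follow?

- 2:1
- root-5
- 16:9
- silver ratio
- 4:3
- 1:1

Ratio = 940 / 380 ≈ 2.474.
Distances: 2:1 2.000 (Δ 0.474); root-5 2.236 (Δ 0.238); 16:9 1.778 (Δ 0.696); silver ratio 2.414 (Δ 0.060); 4:3 1.333 (Δ 1.141); 1:1 1.000 (Δ 1.474).

silver ratio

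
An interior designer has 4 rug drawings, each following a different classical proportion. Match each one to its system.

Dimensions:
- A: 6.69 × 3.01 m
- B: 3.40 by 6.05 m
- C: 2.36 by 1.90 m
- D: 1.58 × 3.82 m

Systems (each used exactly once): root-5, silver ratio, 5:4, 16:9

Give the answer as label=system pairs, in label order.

Ratios: A ≈ 2.223; B ≈ 1.779; C ≈ 1.242; D ≈ 2.418.
Targets: root-5 ≈ 2.236; silver ratio ≈ 2.414; 5:4 ≈ 1.250; 16:9 ≈ 1.778.

A=root-5, B=16:9, C=5:4, D=silver ratio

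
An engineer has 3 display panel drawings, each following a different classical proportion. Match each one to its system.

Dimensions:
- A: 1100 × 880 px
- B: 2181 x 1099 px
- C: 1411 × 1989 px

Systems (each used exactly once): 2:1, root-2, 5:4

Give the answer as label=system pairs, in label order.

Ratios: A ≈ 1.250; B ≈ 1.985; C ≈ 1.410.
Targets: 2:1 ≈ 2.000; root-2 ≈ 1.414; 5:4 ≈ 1.250.

A=5:4, B=2:1, C=root-2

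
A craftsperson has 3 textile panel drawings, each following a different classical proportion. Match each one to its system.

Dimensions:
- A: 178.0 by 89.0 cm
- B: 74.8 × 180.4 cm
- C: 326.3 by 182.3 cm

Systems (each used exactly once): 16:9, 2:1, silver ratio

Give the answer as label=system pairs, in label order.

A=2:1, B=silver ratio, C=16:9

A = 178.0/89.0 ≈ 2.000 → 2:1 (2.000)
B = 180.4/74.8 ≈ 2.412 → silver ratio (2.414)
C = 326.3/182.3 ≈ 1.790 → 16:9 (1.778)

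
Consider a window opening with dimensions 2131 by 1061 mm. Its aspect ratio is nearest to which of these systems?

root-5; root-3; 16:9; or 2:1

2:1

2131/1061 ≈ 2.008. Nearest candidates are 2:1 (2.000, off by 0.008) and root-5 (2.236, off by 0.228).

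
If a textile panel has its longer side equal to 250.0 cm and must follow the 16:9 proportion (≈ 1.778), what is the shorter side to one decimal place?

16:9 ≈ 1.77778.
Shorter side = 250.0 ÷ 1.77778 ≈ 140.625 → 140.6 cm.

140.6 cm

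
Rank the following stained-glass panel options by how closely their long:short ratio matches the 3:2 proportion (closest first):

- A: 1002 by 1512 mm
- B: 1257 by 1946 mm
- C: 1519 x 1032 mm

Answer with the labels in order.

Ratios: A = 1512 / 1002 ≈ 1.509; B = 1946 / 1257 ≈ 1.548; C = 1519 / 1032 ≈ 1.472.
|Δ from 1.500|: A 0.009; B 0.048; C 0.028.

A, C, B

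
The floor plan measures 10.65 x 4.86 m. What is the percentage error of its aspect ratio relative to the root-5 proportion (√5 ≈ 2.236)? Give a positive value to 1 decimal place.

2.0%

Ratio = 10.65 / 4.86 ≈ 2.1914.
Ideal root-5 ≈ 2.2361. |2.1914 − 2.2361| / 2.2361 ≈ 2.00% → 2.0%.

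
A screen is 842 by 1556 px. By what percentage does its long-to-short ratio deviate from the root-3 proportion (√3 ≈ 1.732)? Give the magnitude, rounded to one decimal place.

Ratio = 1556 / 842 ≈ 1.8480.
Ideal root-3 ≈ 1.7321. |1.8480 − 1.7321| / 1.7321 ≈ 6.69% → 6.7%.

6.7%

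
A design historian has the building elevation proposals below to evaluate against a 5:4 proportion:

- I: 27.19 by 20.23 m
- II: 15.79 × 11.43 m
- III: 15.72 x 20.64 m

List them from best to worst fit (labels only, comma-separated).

Ratios: I = 27.19 / 20.23 ≈ 1.344; II = 15.79 / 11.43 ≈ 1.381; III = 20.64 / 15.72 ≈ 1.313.
|Δ from 1.250|: I 0.094; II 0.131; III 0.063.

III, I, II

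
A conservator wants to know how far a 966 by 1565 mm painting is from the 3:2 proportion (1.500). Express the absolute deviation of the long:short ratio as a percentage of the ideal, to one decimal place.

Ratio = 1565 / 966 ≈ 1.6201.
Ideal 3:2 = 1.5000. |1.6201 − 1.5000| / 1.5000 ≈ 8.01% → 8.0%.

8.0%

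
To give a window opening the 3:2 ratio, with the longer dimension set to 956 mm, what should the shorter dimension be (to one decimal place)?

637.3 mm

3:2 = 1.50000.
Shorter side = 956 ÷ 1.50000 ≈ 637.333 → 637.3 mm.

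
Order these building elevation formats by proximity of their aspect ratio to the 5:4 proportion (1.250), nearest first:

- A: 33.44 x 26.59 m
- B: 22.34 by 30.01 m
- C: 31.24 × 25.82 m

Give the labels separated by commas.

Ratios: A = 33.44 / 26.59 ≈ 1.258; B = 30.01 / 22.34 ≈ 1.343; C = 31.24 / 25.82 ≈ 1.210.
|Δ from 1.250|: A 0.008; B 0.093; C 0.040.

A, C, B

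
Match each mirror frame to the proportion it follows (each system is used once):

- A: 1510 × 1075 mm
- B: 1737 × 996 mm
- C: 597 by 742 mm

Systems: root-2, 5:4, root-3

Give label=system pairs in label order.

A = 1510/1075 ≈ 1.405 → root-2 (1.414)
B = 1737/996 ≈ 1.744 → root-3 (1.732)
C = 742/597 ≈ 1.243 → 5:4 (1.250)

A=root-2, B=root-3, C=5:4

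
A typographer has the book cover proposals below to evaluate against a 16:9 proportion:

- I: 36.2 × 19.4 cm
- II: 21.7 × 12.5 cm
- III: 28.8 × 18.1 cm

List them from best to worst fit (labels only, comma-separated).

I: 36.2/19.4 ≈ 1.866 → |1.866 − 1.778| = 0.088
II: 21.7/12.5 ≈ 1.736 → |1.736 − 1.778| = 0.042
III: 28.8/18.1 ≈ 1.591 → |1.591 − 1.778| = 0.187

II, I, III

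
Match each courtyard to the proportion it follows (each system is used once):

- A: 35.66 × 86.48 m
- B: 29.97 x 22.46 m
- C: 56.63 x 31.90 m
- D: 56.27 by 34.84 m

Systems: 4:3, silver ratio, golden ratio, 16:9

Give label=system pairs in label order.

A=silver ratio, B=4:3, C=16:9, D=golden ratio

Ratios: A ≈ 2.425; B ≈ 1.334; C ≈ 1.775; D ≈ 1.615.
Targets: 4:3 ≈ 1.333; silver ratio ≈ 2.414; golden ratio ≈ 1.618; 16:9 ≈ 1.778.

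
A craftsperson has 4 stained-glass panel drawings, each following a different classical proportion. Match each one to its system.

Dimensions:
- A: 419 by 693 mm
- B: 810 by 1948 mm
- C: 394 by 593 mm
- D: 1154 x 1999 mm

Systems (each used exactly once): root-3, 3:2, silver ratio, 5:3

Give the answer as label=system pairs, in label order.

A=5:3, B=silver ratio, C=3:2, D=root-3

Ratios: A ≈ 1.654; B ≈ 2.405; C ≈ 1.505; D ≈ 1.732.
Targets: root-3 ≈ 1.732; 3:2 ≈ 1.500; silver ratio ≈ 2.414; 5:3 ≈ 1.667.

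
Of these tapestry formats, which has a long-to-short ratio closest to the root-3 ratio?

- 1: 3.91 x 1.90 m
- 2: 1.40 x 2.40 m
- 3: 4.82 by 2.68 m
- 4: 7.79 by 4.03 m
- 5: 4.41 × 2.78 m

2

Target root-3 ≈ 1.732.
1: 2.058 (Δ0.326)  2: 1.714 (Δ0.018)  3: 1.799 (Δ0.067)  4: 1.933 (Δ0.201)  5: 1.586 (Δ0.146)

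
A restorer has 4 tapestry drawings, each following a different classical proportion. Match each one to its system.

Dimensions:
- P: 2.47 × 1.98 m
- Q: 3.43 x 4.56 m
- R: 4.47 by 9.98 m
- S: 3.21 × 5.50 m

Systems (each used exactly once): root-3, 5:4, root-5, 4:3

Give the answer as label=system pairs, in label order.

P=5:4, Q=4:3, R=root-5, S=root-3

P = 2.47/1.98 ≈ 1.247 → 5:4 (1.250)
Q = 4.56/3.43 ≈ 1.329 → 4:3 (1.333)
R = 9.98/4.47 ≈ 2.233 → root-5 (2.236)
S = 5.50/3.21 ≈ 1.713 → root-3 (1.732)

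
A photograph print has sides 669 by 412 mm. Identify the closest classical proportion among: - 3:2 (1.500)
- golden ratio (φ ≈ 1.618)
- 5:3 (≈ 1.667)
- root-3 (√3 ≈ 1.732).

Ratio = 669 / 412 ≈ 1.624.
Distances: 3:2 1.500 (Δ 0.124); golden ratio 1.618 (Δ 0.006); 5:3 1.667 (Δ 0.043); root-3 1.732 (Δ 0.108).

golden ratio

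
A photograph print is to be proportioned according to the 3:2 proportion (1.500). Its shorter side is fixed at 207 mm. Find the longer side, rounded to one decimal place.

310.5 mm

3:2 = 1.50000.
Longer side = 207 × 1.50000 ≈ 310.500 → 310.5 mm.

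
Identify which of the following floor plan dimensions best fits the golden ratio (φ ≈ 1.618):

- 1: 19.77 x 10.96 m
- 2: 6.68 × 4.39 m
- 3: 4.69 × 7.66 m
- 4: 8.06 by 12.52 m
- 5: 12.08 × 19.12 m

3

Ratios (long/short): 1 ≈ 1.804; 2 ≈ 1.522; 3 ≈ 1.633; 4 ≈ 1.553; 5 ≈ 1.583.
golden ratio ≈ 1.618; option 3 is nearest (Δ 0.015).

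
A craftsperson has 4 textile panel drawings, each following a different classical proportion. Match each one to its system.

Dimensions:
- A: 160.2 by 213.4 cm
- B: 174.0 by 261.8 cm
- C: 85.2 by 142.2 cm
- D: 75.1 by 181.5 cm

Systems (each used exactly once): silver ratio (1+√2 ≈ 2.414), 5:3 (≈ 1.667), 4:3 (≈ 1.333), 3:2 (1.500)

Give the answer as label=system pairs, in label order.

A=4:3, B=3:2, C=5:3, D=silver ratio

Ratios: A ≈ 1.332; B ≈ 1.505; C ≈ 1.669; D ≈ 2.417.
Targets: silver ratio ≈ 2.414; 5:3 ≈ 1.667; 4:3 ≈ 1.333; 3:2 ≈ 1.500.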